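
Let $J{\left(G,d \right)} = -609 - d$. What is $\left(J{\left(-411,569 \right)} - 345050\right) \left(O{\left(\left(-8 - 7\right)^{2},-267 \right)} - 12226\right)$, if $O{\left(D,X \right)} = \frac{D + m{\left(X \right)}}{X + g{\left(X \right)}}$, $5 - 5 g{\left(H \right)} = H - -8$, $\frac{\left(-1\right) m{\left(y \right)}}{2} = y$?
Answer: $\frac{1511613097916}{357} \approx 4.2342 \cdot 10^{9}$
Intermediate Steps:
$m{\left(y \right)} = - 2 y$
$g{\left(H \right)} = - \frac{3}{5} - \frac{H}{5}$ ($g{\left(H \right)} = 1 - \frac{H - -8}{5} = 1 - \frac{H + 8}{5} = 1 - \frac{8 + H}{5} = 1 - \left(\frac{8}{5} + \frac{H}{5}\right) = - \frac{3}{5} - \frac{H}{5}$)
$O{\left(D,X \right)} = \frac{D - 2 X}{- \frac{3}{5} + \frac{4 X}{5}}$ ($O{\left(D,X \right)} = \frac{D - 2 X}{X - \left(\frac{3}{5} + \frac{X}{5}\right)} = \frac{D - 2 X}{- \frac{3}{5} + \frac{4 X}{5}}$)
$\left(J{\left(-411,569 \right)} - 345050\right) \left(O{\left(\left(-8 - 7\right)^{2},-267 \right)} - 12226\right) = \left(\left(-609 - 569\right) - 345050\right) \left(\frac{5 \left(\left(-8 - 7\right)^{2} - -534\right)}{-3 + 4 \left(-267\right)} - 12226\right) = \left(\left(-609 - 569\right) - 345050\right) \left(\frac{5 \left(\left(-15\right)^{2} + 534\right)}{-3 - 1068} - 12226\right) = \left(-1178 - 345050\right) \left(\frac{5 \left(225 + 534\right)}{-1071} - 12226\right) = - 346228 \left(5 \left(- \frac{1}{1071}\right) 759 - 12226\right) = - 346228 \left(- \frac{1265}{357} - 12226\right) = \left(-346228\right) \left(- \frac{4365947}{357}\right) = \frac{1511613097916}{357}$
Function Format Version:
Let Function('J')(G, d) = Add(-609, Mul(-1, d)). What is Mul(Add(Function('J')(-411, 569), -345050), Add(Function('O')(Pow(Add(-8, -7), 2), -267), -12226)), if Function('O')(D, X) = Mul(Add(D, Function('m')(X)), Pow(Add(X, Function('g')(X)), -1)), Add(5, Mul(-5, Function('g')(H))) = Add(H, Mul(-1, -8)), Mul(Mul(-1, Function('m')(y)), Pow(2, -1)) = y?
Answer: Rational(1511613097916, 357) ≈ 4.2342e+9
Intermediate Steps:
Function('m')(y) = Mul(-2, y)
Function('g')(H) = Add(Rational(-3, 5), Mul(Rational(-1, 5), H)) (Function('g')(H) = Add(1, Mul(Rational(-1, 5), Add(H, Mul(-1, -8)))) = Add(1, Mul(Rational(-1, 5), Add(H, 8))) = Add(1, Mul(Rational(-1, 5), Add(8, H))) = Add(1, Add(Rational(-8, 5), Mul(Rational(-1, 5), H))) = Add(Rational(-3, 5), Mul(Rational(-1, 5), H)))
Function('O')(D, X) = Mul(Pow(Add(Rational(-3, 5), Mul(Rational(4, 5), X)), -1), Add(D, Mul(-2, X))) (Function('O')(D, X) = Mul(Add(D, Mul(-2, X)), Pow(Add(X, Add(Rational(-3, 5), Mul(Rational(-1, 5), X))), -1)) = Mul(Add(D, Mul(-2, X)), Pow(Add(Rational(-3, 5), Mul(Rational(4, 5), X)), -1)) = Mul(Pow(Add(Rational(-3, 5), Mul(Rational(4, 5), X)), -1), Add(D, Mul(-2, X))))
Mul(Add(Function('J')(-411, 569), -345050), Add(Function('O')(Pow(Add(-8, -7), 2), -267), -12226)) = Mul(Add(Add(-609, Mul(-1, 569)), -345050), Add(Mul(5, Pow(Add(-3, Mul(4, -267)), -1), Add(Pow(Add(-8, -7), 2), Mul(-2, -267))), -12226)) = Mul(Add(Add(-609, -569), -345050), Add(Mul(5, Pow(Add(-3, -1068), -1), Add(Pow(-15, 2), 534)), -12226)) = Mul(Add(-1178, -345050), Add(Mul(5, Pow(-1071, -1), Add(225, 534)), -12226)) = Mul(-346228, Add(Mul(5, Rational(-1, 1071), 759), -12226)) = Mul(-346228, Add(Rational(-1265, 357), -12226)) = Mul(-346228, Rational(-4365947, 357)) = Rational(1511613097916, 357)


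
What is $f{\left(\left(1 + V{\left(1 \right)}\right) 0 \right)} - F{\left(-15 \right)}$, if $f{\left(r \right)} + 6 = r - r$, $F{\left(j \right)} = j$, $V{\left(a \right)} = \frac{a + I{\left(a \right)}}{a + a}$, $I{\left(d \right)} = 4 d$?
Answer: $9$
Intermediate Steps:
$V{\left(a \right)} = \frac{5}{2}$ ($V{\left(a \right)} = \frac{a + 4 a}{a + a} = \frac{5 a}{2 a} = 5 a \frac{1}{2 a} = \frac{5}{2}$)
$f{\left(r \right)} = -6$ ($f{\left(r \right)} = -6 + \left(r - r\right) = -6 + 0 = -6$)
$f{\left(\left(1 + V{\left(1 \right)}\right) 0 \right)} - F{\left(-15 \right)} = -6 - -15 = -6 + 15 = 9$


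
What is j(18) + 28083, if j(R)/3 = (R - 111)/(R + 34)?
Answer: 1460037/52 ≈ 28078.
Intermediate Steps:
j(R) = 3*(-111 + R)/(34 + R) (j(R) = 3*((R - 111)/(R + 34)) = 3*((-111 + R)/(34 + R)) = 3*(-111 + R)/(34 + R))
j(18) + 28083 = 3*(-111 + 18)/(34 + 18) + 28083 = 3*(-93)/52 + 28083 = 3*(1/52)*(-93) + 28083 = -279/52 + 28083 = 1460037/52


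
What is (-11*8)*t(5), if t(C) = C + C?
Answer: -880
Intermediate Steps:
t(C) = 2*C
(-11*8)*t(5) = (-11*8)*(2*5) = -88*10 = -880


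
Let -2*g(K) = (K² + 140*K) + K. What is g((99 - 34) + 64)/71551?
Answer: -17415/71551 ≈ -0.24339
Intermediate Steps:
g(K) = -141*K/2 - K²/2 (g(K) = -((K² + 140*K) + K)/2 = -(K² + 141*K)/2 = -141*K/2 - K²/2)
g((99 - 34) + 64)/71551 = -((99 - 34) + 64)*(141 + ((99 - 34) + 64))/2/71551 = -(65 + 64)*(141 + (65 + 64))/2*(1/71551) = -½*129*(141 + 129)*(1/71551) = -½*129*270*(1/71551) = -17415*1/71551 = -17415/71551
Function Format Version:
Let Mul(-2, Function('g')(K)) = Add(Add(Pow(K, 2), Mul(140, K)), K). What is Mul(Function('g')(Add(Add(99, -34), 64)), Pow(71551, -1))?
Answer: Rational(-17415, 71551) ≈ -0.24339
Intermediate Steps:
Function('g')(K) = Add(Mul(Rational(-141, 2), K), Mul(Rational(-1, 2), Pow(K, 2))) (Function('g')(K) = Mul(Rational(-1, 2), Add(Add(Pow(K, 2), Mul(140, K)), K)) = Mul(Rational(-1, 2), Add(Pow(K, 2), Mul(141, K))) = Add(Mul(Rational(-141, 2), K), Mul(Rational(-1, 2), Pow(K, 2))))
Mul(Function('g')(Add(Add(99, -34), 64)), Pow(71551, -1)) = Mul(Mul(Rational(-1, 2), Add(Add(99, -34), 64), Add(141, Add(Add(99, -34), 64))), Pow(71551, -1)) = Mul(Mul(Rational(-1, 2), Add(65, 64), Add(141, Add(65, 64))), Rational(1, 71551)) = Mul(Mul(Rational(-1, 2), 129, Add(141, 129)), Rational(1, 71551)) = Mul(Mul(Rational(-1, 2), 129, 270), Rational(1, 71551)) = Mul(-17415, Rational(1, 71551)) = Rational(-17415, 71551)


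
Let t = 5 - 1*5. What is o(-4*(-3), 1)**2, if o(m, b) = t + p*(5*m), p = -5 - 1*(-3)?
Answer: 14400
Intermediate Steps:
t = 0 (t = 5 - 5 = 0)
p = -2 (p = -5 + 3 = -2)
o(m, b) = -10*m (o(m, b) = 0 - 10*m = -10*m)
o(-4*(-3), 1)**2 = (-(-40)*(-3))**2 = (-10*12)**2 = (-120)**2 = 14400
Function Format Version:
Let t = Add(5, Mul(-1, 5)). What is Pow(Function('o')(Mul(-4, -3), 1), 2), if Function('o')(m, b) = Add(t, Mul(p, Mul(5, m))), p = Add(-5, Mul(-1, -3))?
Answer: 14400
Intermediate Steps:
t = 0 (t = Add(5, -5) = 0)
p = -2 (p = Add(-5, 3) = -2)
Function('o')(m, b) = Mul(-10, m) (Function('o')(m, b) = Add(0, Mul(-2, Mul(5, m))) = Add(0, Mul(-10, m)) = Mul(-10, m))
Pow(Function('o')(Mul(-4, -3), 1), 2) = Pow(Mul(-10, Mul(-4, -3)), 2) = Pow(Mul(-10, 12), 2) = Pow(-120, 2) = 14400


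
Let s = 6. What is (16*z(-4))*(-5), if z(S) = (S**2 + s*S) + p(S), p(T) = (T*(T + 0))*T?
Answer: 5760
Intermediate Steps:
p(T) = T**3 (p(T) = (T*T)*T = T**2*T = T**3)
z(S) = S**2 + S**3 + 6*S (z(S) = (S**2 + 6*S) + S**3 = S**2 + S**3 + 6*S)
(16*z(-4))*(-5) = (16*(-4*(6 - 4 + (-4)**2)))*(-5) = (16*(-4*(6 - 4 + 16)))*(-5) = (16*(-4*18))*(-5) = (16*(-72))*(-5) = -1152*(-5) = 5760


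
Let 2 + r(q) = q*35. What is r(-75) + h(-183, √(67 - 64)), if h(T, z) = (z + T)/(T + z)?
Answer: -2626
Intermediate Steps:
r(q) = -2 + 35*q (r(q) = -2 + q*35 = -2 + 35*q)
h(T, z) = 1 (h(T, z) = (T + z)/(T + z) = 1)
r(-75) + h(-183, √(67 - 64)) = (-2 + 35*(-75)) + 1 = (-2 - 2625) + 1 = -2627 + 1 = -2626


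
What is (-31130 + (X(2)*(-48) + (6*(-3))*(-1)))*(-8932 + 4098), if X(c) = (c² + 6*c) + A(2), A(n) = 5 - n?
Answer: 154804016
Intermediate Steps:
X(c) = 3 + c² + 6*c (X(c) = (c² + 6*c) + (5 - 1*2) = (c² + 6*c) + (5 - 2) = (c² + 6*c) + 3 = 3 + c² + 6*c)
(-31130 + (X(2)*(-48) + (6*(-3))*(-1)))*(-8932 + 4098) = (-31130 + ((3 + 2² + 6*2)*(-48) + (6*(-3))*(-1)))*(-8932 + 4098) = (-31130 + ((3 + 4 + 12)*(-48) - 18*(-1)))*(-4834) = (-31130 + (19*(-48) + 18))*(-4834) = (-31130 + (-912 + 18))*(-4834) = (-31130 - 894)*(-4834) = -32024*(-4834) = 154804016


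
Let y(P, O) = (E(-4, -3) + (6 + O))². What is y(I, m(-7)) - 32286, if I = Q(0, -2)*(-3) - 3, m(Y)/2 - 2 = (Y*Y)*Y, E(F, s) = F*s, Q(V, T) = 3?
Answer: 408610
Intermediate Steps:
m(Y) = 4 + 2*Y³ (m(Y) = 4 + 2*((Y*Y)*Y) = 4 + 2*(Y²*Y) = 4 + 2*Y³)
I = -12 (I = 3*(-3) - 3 = -9 - 3 = -12)
y(P, O) = (18 + O)² (y(P, O) = (-4*(-3) + (6 + O))² = (12 + (6 + O))² = (18 + O)²)
y(I, m(-7)) - 32286 = (18 + (4 + 2*(-7)³))² - 32286 = (18 + (4 + 2*(-343)))² - 32286 = (18 + (4 - 686))² - 32286 = (18 - 682)² - 32286 = (-664)² - 32286 = 440896 - 32286 = 408610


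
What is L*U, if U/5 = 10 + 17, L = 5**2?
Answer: 3375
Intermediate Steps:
L = 25
U = 135 (U = 5*(10 + 17) = 5*27 = 135)
L*U = 25*135 = 3375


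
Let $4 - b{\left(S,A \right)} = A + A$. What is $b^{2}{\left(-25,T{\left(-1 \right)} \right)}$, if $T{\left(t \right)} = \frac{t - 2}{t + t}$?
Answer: $1$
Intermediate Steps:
$T{\left(t \right)} = \frac{-2 + t}{2 t}$
$b{\left(S,A \right)} = 4 - 2 A$ ($b{\left(S,A \right)} = 4 - \left(A + A\right) = 4 - 2 A$)
$b^{2}{\left(-25,T{\left(-1 \right)} \right)} = \left(4 - 2 \frac{-2 - 1}{2 \left(-1\right)}\right)^{2} = \left(4 - 2 \cdot \frac{1}{2} \left(-1\right) \left(-3\right)\right)^{2} = \left(4 - 3\right)^{2} = 1^{2} = 1$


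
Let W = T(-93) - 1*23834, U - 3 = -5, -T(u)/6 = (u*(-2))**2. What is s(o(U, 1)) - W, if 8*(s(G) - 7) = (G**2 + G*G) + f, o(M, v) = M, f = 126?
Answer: 925735/4 ≈ 2.3143e+5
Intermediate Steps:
T(u) = -24*u**2 (T(u) = -6*4*u**2 = -24*u**2)
U = -2 (U = 3 - 5 = -2)
s(G) = 91/4 + G**2/4 (s(G) = 7 + ((G**2 + G*G) + 126)/8 = 7 + ((G**2 + G**2) + 126)/8 = 7 + (2*G**2 + 126)/8 = 7 + (126 + 2*G**2)/8 = 7 + (63/4 + G**2/4) = 91/4 + G**2/4)
W = -231410 (W = -24*(-93)**2 - 1*23834 = -24*8649 - 23834 = -207576 - 23834 = -231410)
s(o(U, 1)) - W = (91/4 + (1/4)*(-2)**2) - 1*(-231410) = (91/4 + (1/4)*4) + 231410 = (91/4 + 1) + 231410 = 95/4 + 231410 = 925735/4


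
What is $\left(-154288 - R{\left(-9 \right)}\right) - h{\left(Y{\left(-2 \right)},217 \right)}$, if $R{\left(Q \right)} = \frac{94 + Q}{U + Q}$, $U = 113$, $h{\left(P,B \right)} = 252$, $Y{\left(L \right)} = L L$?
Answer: $- \frac{16072245}{104} \approx -1.5454 \cdot 10^{5}$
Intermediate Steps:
$Y{\left(L \right)} = L^{2}$
$R{\left(Q \right)} = \frac{94 + Q}{113 + Q}$
$\left(-154288 - R{\left(-9 \right)}\right) - h{\left(Y{\left(-2 \right)},217 \right)} = \left(-154288 - \frac{94 - 9}{113 - 9}\right) - 252 = \left(-154288 - \frac{1}{104} \cdot 85\right) - 252 = \left(-154288 - \frac{85}{104}\right) - 252 = - \frac{16046037}{104} - 252 = - \frac{16072245}{104}$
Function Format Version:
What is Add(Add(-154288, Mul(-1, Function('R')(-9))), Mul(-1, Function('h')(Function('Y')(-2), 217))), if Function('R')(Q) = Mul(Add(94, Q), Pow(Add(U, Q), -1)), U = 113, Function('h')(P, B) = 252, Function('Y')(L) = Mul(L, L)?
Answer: Rational(-16072245, 104) ≈ -1.5454e+5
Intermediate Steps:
Function('Y')(L) = Pow(L, 2)
Function('R')(Q) = Mul(Pow(Add(113, Q), -1), Add(94, Q)) (Function('R')(Q) = Mul(Add(94, Q), Pow(Add(113, Q), -1)) = Mul(Pow(Add(113, Q), -1), Add(94, Q)))
Add(Add(-154288, Mul(-1, Function('R')(-9))), Mul(-1, Function('h')(Function('Y')(-2), 217))) = Add(Add(-154288, Mul(-1, Mul(Pow(Add(113, -9), -1), Add(94, -9)))), Mul(-1, 252)) = Add(Add(-154288, Mul(-1, Mul(Pow(104, -1), 85))), -252) = Add(Add(-154288, Mul(-1, Mul(Rational(1, 104), 85))), -252) = Add(Add(-154288, Mul(-1, Rational(85, 104))), -252) = Add(Add(-154288, Rational(-85, 104)), -252) = Add(Rational(-16046037, 104), -252) = Rational(-16072245, 104)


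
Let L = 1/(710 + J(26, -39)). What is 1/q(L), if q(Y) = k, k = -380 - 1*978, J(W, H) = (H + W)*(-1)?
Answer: -1/1358 ≈ -0.00073638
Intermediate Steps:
J(W, H) = -H - W
k = -1358 (k = -380 - 978 = -1358)
L = 1/723 (L = 1/(710 + (-1*(-39) - 1*26)) = 1/(710 + (39 - 26)) = 1/(710 + 13) = 1/723 ≈ 0.0013831)
q(Y) = -1358
1/q(L) = 1/(-1358) = -1/1358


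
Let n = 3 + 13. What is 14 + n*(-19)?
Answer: -290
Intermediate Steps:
n = 16
14 + n*(-19) = 14 + 16*(-19) = 14 - 304 = -290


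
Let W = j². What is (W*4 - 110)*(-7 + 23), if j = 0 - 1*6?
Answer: 544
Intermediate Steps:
j = -6 (j = 0 - 6 = -6)
W = 36 (W = (-6)² = 36)
(W*4 - 110)*(-7 + 23) = (36*4 - 110)*(-7 + 23) = (144 - 110)*16 = 34*16 = 544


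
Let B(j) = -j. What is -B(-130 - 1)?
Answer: -131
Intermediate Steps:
-B(-130 - 1) = -(-1)*(-130 - 1) = -(-1)*(-131) = -1*131 = -131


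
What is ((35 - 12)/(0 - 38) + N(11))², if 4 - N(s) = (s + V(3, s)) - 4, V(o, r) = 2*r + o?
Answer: 1181569/1444 ≈ 818.26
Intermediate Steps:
V(o, r) = o + 2*r
N(s) = 5 - 3*s (N(s) = 4 - ((s + (3 + 2*s)) - 4) = 4 - ((3 + 3*s) - 4) = 4 - (-1 + 3*s) = 4 + (1 - 3*s) = 5 - 3*s)
((35 - 12)/(0 - 38) + N(11))² = ((35 - 12)/(0 - 38) + (5 - 3*11))² = (23/(-38) + (5 - 33))² = (23*(-1/38) - 28)² = (-23/38 - 28)² = (-1087/38)² = 1181569/1444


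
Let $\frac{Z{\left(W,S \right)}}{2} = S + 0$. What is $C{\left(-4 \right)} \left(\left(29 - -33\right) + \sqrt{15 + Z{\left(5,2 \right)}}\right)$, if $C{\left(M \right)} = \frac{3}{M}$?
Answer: $- \frac{93}{2} - \frac{3 \sqrt{19}}{4} \approx -49.769$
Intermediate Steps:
$Z{\left(W,S \right)} = 2 S$ ($Z{\left(W,S \right)} = 2 \left(S + 0\right) = 2 S$)
$C{\left(-4 \right)} \left(\left(29 - -33\right) + \sqrt{15 + Z{\left(5,2 \right)}}\right) = \frac{3}{-4} \left(\left(29 - -33\right) + \sqrt{15 + 2 \cdot 2}\right) = 3 \left(- \frac{1}{4}\right) \left(\left(29 + 33\right) + \sqrt{15 + 4}\right) = - \frac{3 \left(62 + \sqrt{19}\right)}{4} = - \frac{93}{2} - \frac{3 \sqrt{19}}{4}$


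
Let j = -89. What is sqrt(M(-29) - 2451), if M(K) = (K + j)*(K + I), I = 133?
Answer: I*sqrt(14723) ≈ 121.34*I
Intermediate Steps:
M(K) = (-89 + K)*(133 + K) (M(K) = (K - 89)*(K + 133) = (-89 + K)*(133 + K))
sqrt(M(-29) - 2451) = sqrt((-11837 + (-29)**2 + 44*(-29)) - 2451) = sqrt((-11837 + 841 - 1276) - 2451) = sqrt(-12272 - 2451) = sqrt(-14723) = I*sqrt(14723)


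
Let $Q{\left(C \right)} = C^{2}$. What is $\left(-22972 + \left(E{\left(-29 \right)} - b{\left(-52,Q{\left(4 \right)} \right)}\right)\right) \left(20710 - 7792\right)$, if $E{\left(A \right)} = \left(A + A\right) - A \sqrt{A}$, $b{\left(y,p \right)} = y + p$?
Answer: $-297036492 + 374622 i \sqrt{29} \approx -2.9704 \cdot 10^{8} + 2.0174 \cdot 10^{6} i$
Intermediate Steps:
$b{\left(y,p \right)} = p + y$
$E{\left(A \right)} = - A^{\frac{3}{2}} + 2 A$ ($E{\left(A \right)} = 2 A - A^{\frac{3}{2}} = - A^{\frac{3}{2}} + 2 A$)
$\left(-22972 + \left(E{\left(-29 \right)} - b{\left(-52,Q{\left(4 \right)} \right)}\right)\right) \left(20710 - 7792\right) = \left(-22972 + \left(\left(- \left(-29\right)^{\frac{3}{2}} + 2 \left(-29\right)\right) - \left(4^{2} - 52\right)\right)\right) \left(20710 - 7792\right) = \left(-22972 - \left(22 - 29 i \sqrt{29}\right)\right) 12918 = \left(-22994 + 29 i \sqrt{29}\right) 12918 = -297036492 + 374622 i \sqrt{29}$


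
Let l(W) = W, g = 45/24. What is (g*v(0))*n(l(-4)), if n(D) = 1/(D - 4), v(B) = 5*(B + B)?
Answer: 0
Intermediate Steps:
g = 15/8 (g = 45*(1/24) = 15/8 ≈ 1.8750)
v(B) = 10*B (v(B) = 5*(2*B) = 10*B)
n(D) = 1/(-4 + D)
(g*v(0))*n(l(-4)) = (15*(10*0)/8)/(-4 - 4) = ((15/8)*0)/(-8) = 0*(-⅛) = 0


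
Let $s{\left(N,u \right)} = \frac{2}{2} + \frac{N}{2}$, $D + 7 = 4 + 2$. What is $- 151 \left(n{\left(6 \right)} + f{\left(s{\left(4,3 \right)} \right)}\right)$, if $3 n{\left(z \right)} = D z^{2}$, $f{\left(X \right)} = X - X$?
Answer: $1812$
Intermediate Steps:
$D = -1$ ($D = -7 + \left(4 + 2\right) = -7 + 6 = -1$)
$s{\left(N,u \right)} = 1 + \frac{N}{2}$ ($s{\left(N,u \right)} = 2 \cdot \frac{1}{2} + N \frac{1}{2} = 1 + \frac{N}{2}$)
$f{\left(X \right)} = 0$
$n{\left(z \right)} = - \frac{z^{2}}{3}$ ($n{\left(z \right)} = \frac{\left(-1\right) z^{2}}{3} = - \frac{z^{2}}{3}$)
$- 151 \left(n{\left(6 \right)} + f{\left(s{\left(4,3 \right)} \right)}\right) = - 151 \left(- \frac{6^{2}}{3} + 0\right) = - 151 \left(\left(- \frac{1}{3}\right) 36 + 0\right) = - 151 \left(-12 + 0\right) = \left(-151\right) \left(-12\right) = 1812$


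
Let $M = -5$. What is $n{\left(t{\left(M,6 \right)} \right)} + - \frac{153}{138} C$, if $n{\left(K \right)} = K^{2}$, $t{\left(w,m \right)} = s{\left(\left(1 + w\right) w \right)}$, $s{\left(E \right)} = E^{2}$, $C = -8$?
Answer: $\frac{3680204}{23} \approx 1.6001 \cdot 10^{5}$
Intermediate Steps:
$t{\left(w,m \right)} = w^{2} \left(1 + w\right)^{2}$ ($t{\left(w,m \right)} = \left(\left(1 + w\right) w\right)^{2} = \left(w \left(1 + w\right)\right)^{2} = w^{2} \left(1 + w\right)^{2}$)
$n{\left(t{\left(M,6 \right)} \right)} + - \frac{153}{138} C = \left(\left(-5\right)^{2} \left(1 - 5\right)^{2}\right)^{2} + - \frac{153}{138} \left(-8\right) = \left(25 \left(-4\right)^{2}\right)^{2} + \left(-153\right) \frac{1}{138} \left(-8\right) = \left(25 \cdot 16\right)^{2} - - \frac{204}{23} = 400^{2} + \frac{204}{23} = 160000 + \frac{204}{23} = \frac{3680204}{23}$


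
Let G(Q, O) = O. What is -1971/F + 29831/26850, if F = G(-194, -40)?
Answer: 5411459/107400 ≈ 50.386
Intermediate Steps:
F = -40
-1971/F + 29831/26850 = -1971/(-40) + 29831/26850 = -1971*(-1/40) + 29831*(1/26850) = 1971/40 + 29831/26850 = 5411459/107400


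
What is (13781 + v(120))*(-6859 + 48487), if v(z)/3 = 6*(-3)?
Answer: 571427556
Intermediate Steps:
v(z) = -54 (v(z) = 3*(6*(-3)) = 3*(-18) = -54)
(13781 + v(120))*(-6859 + 48487) = (13781 - 54)*(-6859 + 48487) = 13727*41628 = 571427556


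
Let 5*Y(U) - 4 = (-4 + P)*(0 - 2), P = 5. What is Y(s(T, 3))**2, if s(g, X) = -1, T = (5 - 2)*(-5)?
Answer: 4/25 ≈ 0.16000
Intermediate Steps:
T = -15 (T = 3*(-5) = -15)
Y(U) = 2/5 (Y(U) = 4/5 + ((-4 + 5)*(0 - 2))/5 = 4/5 + (1*(-2))/5 = 4/5 + (1/5)*(-2) = 4/5 - 2/5 = 2/5)
Y(s(T, 3))**2 = (2/5)**2 = 4/25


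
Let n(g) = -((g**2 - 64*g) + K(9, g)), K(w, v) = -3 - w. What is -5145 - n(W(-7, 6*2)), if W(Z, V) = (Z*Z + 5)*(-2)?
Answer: 13419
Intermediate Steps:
W(Z, V) = -10 - 2*Z**2 (W(Z, V) = (Z**2 + 5)*(-2) = (5 + Z**2)*(-2) = -10 - 2*Z**2)
n(g) = 12 - g**2 + 64*g (n(g) = -((g**2 - 64*g) + (-3 - 1*9)) = -((g**2 - 64*g) + (-3 - 9)) = -((g**2 - 64*g) - 12) = -(-12 + g**2 - 64*g) = 12 - g**2 + 64*g)
-5145 - n(W(-7, 6*2)) = -5145 - (12 - (-10 - 2*(-7)**2)**2 + 64*(-10 - 2*(-7)**2)) = -5145 - (12 - (-10 - 2*49)**2 + 64*(-10 - 2*49)) = -5145 - (12 - (-10 - 98)**2 + 64*(-10 - 98)) = -5145 - (12 - 1*(-108)**2 + 64*(-108)) = -5145 - (12 - 1*11664 - 6912) = -5145 - (12 - 11664 - 6912) = -5145 - 1*(-18564) = -5145 + 18564 = 13419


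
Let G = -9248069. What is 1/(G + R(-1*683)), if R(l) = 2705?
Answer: -1/9245364 ≈ -1.0816e-7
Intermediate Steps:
1/(G + R(-1*683)) = 1/(-9248069 + 2705) = 1/(-9245364) = -1/9245364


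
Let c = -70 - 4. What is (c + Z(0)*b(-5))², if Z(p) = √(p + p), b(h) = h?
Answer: 5476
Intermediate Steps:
Z(p) = √2*√p (Z(p) = √(2*p) = √2*√p)
c = -74
(c + Z(0)*b(-5))² = (-74 + (√2*√0)*(-5))² = (-74 + (√2*0)*(-5))² = (-74 + 0*(-5))² = (-74 + 0)² = (-74)² = 5476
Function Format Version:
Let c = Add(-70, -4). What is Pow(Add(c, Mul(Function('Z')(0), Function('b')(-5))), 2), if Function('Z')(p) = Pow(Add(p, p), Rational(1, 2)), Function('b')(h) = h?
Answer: 5476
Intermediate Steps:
Function('Z')(p) = Mul(Pow(2, Rational(1, 2)), Pow(p, Rational(1, 2))) (Function('Z')(p) = Pow(Mul(2, p), Rational(1, 2)) = Mul(Pow(2, Rational(1, 2)), Pow(p, Rational(1, 2))))
c = -74
Pow(Add(c, Mul(Function('Z')(0), Function('b')(-5))), 2) = Pow(Add(-74, Mul(Mul(Pow(2, Rational(1, 2)), Pow(0, Rational(1, 2))), -5)), 2) = Pow(Add(-74, Mul(Mul(Pow(2, Rational(1, 2)), 0), -5)), 2) = Pow(Add(-74, Mul(0, -5)), 2) = Pow(Add(-74, 0), 2) = Pow(-74, 2) = 5476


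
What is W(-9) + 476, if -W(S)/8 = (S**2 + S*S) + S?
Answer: -748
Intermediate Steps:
W(S) = -16*S**2 - 8*S (W(S) = -8*((S**2 + S*S) + S) = -8*((S**2 + S**2) + S) = -8*(2*S**2 + S) = -8*(S + 2*S**2) = -16*S**2 - 8*S)
W(-9) + 476 = -8*(-9)*(1 + 2*(-9)) + 476 = -8*(-9)*(1 - 18) + 476 = -8*(-9)*(-17) + 476 = -1224 + 476 = -748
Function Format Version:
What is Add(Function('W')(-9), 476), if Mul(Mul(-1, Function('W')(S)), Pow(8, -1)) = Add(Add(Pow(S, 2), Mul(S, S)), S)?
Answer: -748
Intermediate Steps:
Function('W')(S) = Add(Mul(-16, Pow(S, 2)), Mul(-8, S)) (Function('W')(S) = Mul(-8, Add(Add(Pow(S, 2), Mul(S, S)), S)) = Mul(-8, Add(Add(Pow(S, 2), Pow(S, 2)), S)) = Mul(-8, Add(Mul(2, Pow(S, 2)), S)) = Mul(-8, Add(S, Mul(2, Pow(S, 2)))) = Add(Mul(-16, Pow(S, 2)), Mul(-8, S)))
Add(Function('W')(-9), 476) = Add(Mul(-8, -9, Add(1, Mul(2, -9))), 476) = Add(Mul(-8, -9, Add(1, -18)), 476) = Add(Mul(-8, -9, -17), 476) = Add(-1224, 476) = -748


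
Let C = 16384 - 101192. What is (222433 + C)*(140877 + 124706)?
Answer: 36550860375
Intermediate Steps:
C = -84808
(222433 + C)*(140877 + 124706) = (222433 - 84808)*(140877 + 124706) = 137625*265583 = 36550860375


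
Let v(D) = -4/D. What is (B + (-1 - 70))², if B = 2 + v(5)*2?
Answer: 124609/25 ≈ 4984.4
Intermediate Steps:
B = ⅖ (B = 2 - 4/5*2 = 2 - 4*⅕*2 = 2 - ⅘*2 = 2 - 8/5 = ⅖ ≈ 0.40000)
(B + (-1 - 70))² = (⅖ + (-1 - 70))² = (⅖ - 71)² = (-353/5)² = 124609/25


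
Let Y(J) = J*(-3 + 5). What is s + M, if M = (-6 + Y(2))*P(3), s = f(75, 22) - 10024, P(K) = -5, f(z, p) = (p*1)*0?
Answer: -10014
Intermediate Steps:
f(z, p) = 0 (f(z, p) = p*0 = 0)
Y(J) = 2*J (Y(J) = J*2 = 2*J)
s = -10024 (s = 0 - 10024 = -10024)
M = 10 (M = (-6 + 2*2)*(-5) = (-6 + 4)*(-5) = -2*(-5) = 10)
s + M = -10024 + 10 = -10014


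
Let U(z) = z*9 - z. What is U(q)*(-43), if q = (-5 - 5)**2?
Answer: -34400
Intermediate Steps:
q = 100 (q = (-10)**2 = 100)
U(z) = 8*z (U(z) = 9*z - z = 8*z)
U(q)*(-43) = (8*100)*(-43) = 800*(-43) = -34400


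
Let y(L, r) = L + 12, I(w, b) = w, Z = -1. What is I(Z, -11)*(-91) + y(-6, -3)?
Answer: 97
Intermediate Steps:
y(L, r) = 12 + L
I(Z, -11)*(-91) + y(-6, -3) = -1*(-91) + (12 - 6) = 91 + 6 = 97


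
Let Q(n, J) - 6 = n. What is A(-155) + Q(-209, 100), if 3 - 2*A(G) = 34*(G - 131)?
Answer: 9321/2 ≈ 4660.5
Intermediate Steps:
Q(n, J) = 6 + n
A(G) = 4457/2 - 17*G (A(G) = 3/2 - 17*(G - 131) = 3/2 - 17*(-131 + G) = 3/2 - (-4454 + 34*G)/2 = 3/2 + (2227 - 17*G) = 4457/2 - 17*G)
A(-155) + Q(-209, 100) = (4457/2 - 17*(-155)) + (6 - 209) = (4457/2 + 2635) - 203 = 9727/2 - 203 = 9321/2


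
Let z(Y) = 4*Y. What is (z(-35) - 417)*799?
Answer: -445043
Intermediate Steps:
(z(-35) - 417)*799 = (4*(-35) - 417)*799 = (-140 - 417)*799 = -557*799 = -445043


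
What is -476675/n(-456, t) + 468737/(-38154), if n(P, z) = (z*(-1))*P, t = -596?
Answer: -6066911609/576074528 ≈ -10.531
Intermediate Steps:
n(P, z) = -P*z (n(P, z) = (-z)*P = -P*z)
-476675/n(-456, t) + 468737/(-38154) = -476675/((-1*(-456)*(-596))) + 468737/(-38154) = -476675/(-271776) + 468737*(-1/38154) = -476675*(-1/271776) - 468737/38154 = 476675/271776 - 468737/38154 = -6066911609/576074528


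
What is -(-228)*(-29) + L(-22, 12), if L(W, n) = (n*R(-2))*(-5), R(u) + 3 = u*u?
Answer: -6672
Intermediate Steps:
R(u) = -3 + u² (R(u) = -3 + u*u = -3 + u²)
L(W, n) = -5*n (L(W, n) = (n*(-3 + (-2)²))*(-5) = (n*(-3 + 4))*(-5) = (n*1)*(-5) = n*(-5) = -5*n)
-(-228)*(-29) + L(-22, 12) = -(-228)*(-29) - 5*12 = -114*58 - 60 = -6612 - 60 = -6672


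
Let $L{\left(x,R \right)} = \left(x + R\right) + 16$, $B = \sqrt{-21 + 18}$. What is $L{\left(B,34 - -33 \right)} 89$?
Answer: $7387 + 89 i \sqrt{3} \approx 7387.0 + 154.15 i$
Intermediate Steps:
$B = i \sqrt{3}$ ($B = \sqrt{-3} = i \sqrt{3} \approx 1.732 i$)
$L{\left(x,R \right)} = 16 + R + x$ ($L{\left(x,R \right)} = \left(R + x\right) + 16 = 16 + R + x$)
$L{\left(B,34 - -33 \right)} 89 = \left(16 + \left(34 - -33\right) + i \sqrt{3}\right) 89 = \left(16 + \left(34 + 33\right) + i \sqrt{3}\right) 89 = \left(16 + 67 + i \sqrt{3}\right) 89 = \left(83 + i \sqrt{3}\right) 89 = 7387 + 89 i \sqrt{3}$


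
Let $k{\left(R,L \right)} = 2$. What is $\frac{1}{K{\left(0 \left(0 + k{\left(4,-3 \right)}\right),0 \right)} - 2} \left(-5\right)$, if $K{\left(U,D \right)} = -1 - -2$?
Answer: $5$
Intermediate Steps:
$K{\left(U,D \right)} = 1$ ($K{\left(U,D \right)} = -1 + 2 = 1$)
$\frac{1}{K{\left(0 \left(0 + k{\left(4,-3 \right)}\right),0 \right)} - 2} \left(-5\right) = \frac{1}{1 - 2} \left(-5\right) = \frac{1}{-1} \left(-5\right) = \left(-1\right) \left(-5\right) = 5$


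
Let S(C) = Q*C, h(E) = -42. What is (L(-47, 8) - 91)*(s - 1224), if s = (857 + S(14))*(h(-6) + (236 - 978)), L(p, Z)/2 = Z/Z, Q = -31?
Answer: 29624184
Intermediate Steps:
S(C) = -31*C
L(p, Z) = 2 (L(p, Z) = 2*(Z/Z) = 2*1 = 2)
s = -331632 (s = (857 - 31*14)*(-42 + (236 - 978)) = (857 - 434)*(-42 - 742) = 423*(-784) = -331632)
(L(-47, 8) - 91)*(s - 1224) = (2 - 91)*(-331632 - 1224) = -89*(-332856) = 29624184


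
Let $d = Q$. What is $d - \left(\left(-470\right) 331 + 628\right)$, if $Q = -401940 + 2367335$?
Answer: $2120337$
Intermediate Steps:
$Q = 1965395$
$d = 1965395$
$d - \left(\left(-470\right) 331 + 628\right) = 1965395 - \left(\left(-470\right) 331 + 628\right) = 1965395 - \left(-155570 + 628\right) = 1965395 - -154942 = 1965395 + 154942 = 2120337$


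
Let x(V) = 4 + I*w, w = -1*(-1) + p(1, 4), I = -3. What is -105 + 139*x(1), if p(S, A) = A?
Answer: -1634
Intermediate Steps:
w = 5 (w = -1*(-1) + 4 = 1 + 4 = 5)
x(V) = -11 (x(V) = 4 - 3*5 = 4 - 15 = -11)
-105 + 139*x(1) = -105 + 139*(-11) = -105 - 1529 = -1634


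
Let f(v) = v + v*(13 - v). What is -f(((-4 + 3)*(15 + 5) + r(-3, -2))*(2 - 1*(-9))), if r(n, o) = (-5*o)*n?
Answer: 310200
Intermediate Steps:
r(n, o) = -5*n*o
-f(((-4 + 3)*(15 + 5) + r(-3, -2))*(2 - 1*(-9))) = -((-4 + 3)*(15 + 5) - 5*(-3)*(-2))*(2 - 1*(-9))*(14 - ((-4 + 3)*(15 + 5) - 5*(-3)*(-2))*(2 - 1*(-9))) = -(-1*20 - 30)*(2 + 9)*(14 - (-1*20 - 30)*(2 + 9)) = -(-20 - 30)*11*(14 - (-20 - 30)*11) = -(-50*11)*(14 - (-50)*11) = -(-550)*(14 - 1*(-550)) = -(-550)*(14 + 550) = -(-550)*564 = -1*(-310200) = 310200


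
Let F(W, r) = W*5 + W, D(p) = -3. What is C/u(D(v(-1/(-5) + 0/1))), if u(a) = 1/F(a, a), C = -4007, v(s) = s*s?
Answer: 72126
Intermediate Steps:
v(s) = s**2
F(W, r) = 6*W (F(W, r) = 5*W + W = 6*W)
u(a) = 1/(6*a)
C/u(D(v(-1/(-5) + 0/1))) = -4007/((1/6)/(-3)) = -4007/((1/6)*(-1/3)) = -4007/(-1/18) = -4007*(-18) = 72126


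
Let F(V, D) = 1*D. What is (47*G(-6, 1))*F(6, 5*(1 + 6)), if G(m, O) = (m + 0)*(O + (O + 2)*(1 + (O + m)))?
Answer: 108570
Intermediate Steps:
G(m, O) = m*(O + (2 + O)*(1 + O + m))
F(V, D) = D
(47*G(-6, 1))*F(6, 5*(1 + 6)) = (47*(-6*(2 + 1² + 2*(-6) + 4*1 + 1*(-6))))*(5*(1 + 6)) = (47*(-6*(2 + 1 - 12 + 4 - 6)))*(5*7) = (47*(-6*(-11)))*35 = (47*66)*35 = 3102*35 = 108570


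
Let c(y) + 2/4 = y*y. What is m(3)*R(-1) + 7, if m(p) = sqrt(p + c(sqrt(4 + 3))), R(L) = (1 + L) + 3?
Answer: 7 + 3*sqrt(38)/2 ≈ 16.247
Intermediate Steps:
c(y) = -1/2 + y**2 (c(y) = -1/2 + y*y = -1/2 + y**2)
R(L) = 4 + L
m(p) = sqrt(13/2 + p) (m(p) = sqrt(p + (-1/2 + (sqrt(4 + 3))**2)) = sqrt(p + (-1/2 + (sqrt(7))**2)) = sqrt(p + (-1/2 + 7)) = sqrt(p + 13/2) = sqrt(13/2 + p))
m(3)*R(-1) + 7 = (sqrt(26 + 4*3)/2)*(4 - 1) + 7 = (sqrt(26 + 12)/2)*3 + 7 = (sqrt(38)/2)*3 + 7 = 3*sqrt(38)/2 + 7 = 7 + 3*sqrt(38)/2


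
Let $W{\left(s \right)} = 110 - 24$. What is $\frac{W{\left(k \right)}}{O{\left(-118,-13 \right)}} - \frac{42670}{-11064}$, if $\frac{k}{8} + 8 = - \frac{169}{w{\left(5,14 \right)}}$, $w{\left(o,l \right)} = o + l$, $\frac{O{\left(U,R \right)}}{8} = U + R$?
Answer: $\frac{683854}{181173} \approx 3.7746$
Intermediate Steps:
$O{\left(U,R \right)} = 8 R + 8 U$ ($O{\left(U,R \right)} = 8 \left(U + R\right) = 8 \left(R + U\right) = 8 R + 8 U$)
$w{\left(o,l \right)} = l + o$
$k = - \frac{2568}{19}$ ($k = -64 + 8 \left(- \frac{169}{14 + 5}\right) = -64 + 8 \left(- \frac{169}{19}\right) = -64 - \frac{1352}{19} = - \frac{2568}{19} \approx -135.16$)
$W{\left(s \right)} = 86$
$\frac{W{\left(k \right)}}{O{\left(-118,-13 \right)}} - \frac{42670}{-11064} = \frac{86}{8 \left(-13\right) + 8 \left(-118\right)} - \frac{42670}{-11064} = \frac{86}{-104 - 944} - - \frac{21335}{5532} = \frac{86}{-1048} + \frac{21335}{5532} = 86 \left(- \frac{1}{1048}\right) + \frac{21335}{5532} = - \frac{43}{524} + \frac{21335}{5532} = \frac{683854}{181173}$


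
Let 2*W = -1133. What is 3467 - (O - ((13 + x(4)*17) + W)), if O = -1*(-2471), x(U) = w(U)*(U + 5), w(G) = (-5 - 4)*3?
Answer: -7377/2 ≈ -3688.5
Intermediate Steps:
W = -1133/2 (W = (½)*(-1133) = -1133/2 ≈ -566.50)
w(G) = -27 (w(G) = -9*3 = -27)
x(U) = -135 - 27*U (x(U) = -27*(U + 5) = -27*(5 + U) = -135 - 27*U)
O = 2471
3467 - (O - ((13 + x(4)*17) + W)) = 3467 - (2471 - ((13 + (-135 - 27*4)*17) - 1133/2)) = 3467 - (2471 - ((13 + (-135 - 108)*17) - 1133/2)) = 3467 - (2471 - ((13 - 243*17) - 1133/2)) = 3467 - (2471 - ((13 - 4131) - 1133/2)) = 3467 - (2471 - (-4118 - 1133/2)) = 3467 - (2471 - 1*(-9369/2)) = 3467 - (2471 + 9369/2) = 3467 - 1*14311/2 = 3467 - 14311/2 = -7377/2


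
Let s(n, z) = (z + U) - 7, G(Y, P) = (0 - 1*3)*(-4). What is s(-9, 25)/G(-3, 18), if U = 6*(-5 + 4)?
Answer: 1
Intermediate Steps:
G(Y, P) = 12 (G(Y, P) = (0 - 3)*(-4) = -3*(-4) = 12)
U = -6 (U = 6*(-1) = -6)
s(n, z) = -13 + z (s(n, z) = (z - 6) - 7 = (-6 + z) - 7 = -13 + z)
s(-9, 25)/G(-3, 18) = (-13 + 25)/12 = 12*(1/12) = 1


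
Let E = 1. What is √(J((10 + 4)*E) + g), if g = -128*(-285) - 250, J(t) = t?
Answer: 2*√9061 ≈ 190.38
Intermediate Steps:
g = 36230 (g = 36480 - 250 = 36230)
√(J((10 + 4)*E) + g) = √((10 + 4)*1 + 36230) = √(14*1 + 36230) = √(14 + 36230) = √36244 = 2*√9061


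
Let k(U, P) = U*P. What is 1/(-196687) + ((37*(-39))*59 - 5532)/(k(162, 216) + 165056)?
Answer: -17833613651/39346840976 ≈ -0.45324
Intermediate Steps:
k(U, P) = P*U
1/(-196687) + ((37*(-39))*59 - 5532)/(k(162, 216) + 165056) = 1/(-196687) + ((37*(-39))*59 - 5532)/(216*162 + 165056) = -1/196687 + (-1443*59 - 5532)/(34992 + 165056) = -1/196687 + (-85137 - 5532)/200048 = -1/196687 - 90669*1/200048 = -1/196687 - 90669/200048 = -17833613651/39346840976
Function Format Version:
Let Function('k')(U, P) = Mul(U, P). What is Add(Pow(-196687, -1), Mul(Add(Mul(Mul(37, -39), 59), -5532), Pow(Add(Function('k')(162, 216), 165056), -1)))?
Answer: Rational(-17833613651, 39346840976) ≈ -0.45324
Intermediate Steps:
Function('k')(U, P) = Mul(P, U)
Add(Pow(-196687, -1), Mul(Add(Mul(Mul(37, -39), 59), -5532), Pow(Add(Function('k')(162, 216), 165056), -1))) = Add(Pow(-196687, -1), Mul(Add(Mul(Mul(37, -39), 59), -5532), Pow(Add(Mul(216, 162), 165056), -1))) = Add(Rational(-1, 196687), Mul(Add(Mul(-1443, 59), -5532), Pow(Add(34992, 165056), -1))) = Add(Rational(-1, 196687), Mul(Add(-85137, -5532), Pow(200048, -1))) = Add(Rational(-1, 196687), Mul(-90669, Rational(1, 200048))) = Add(Rational(-1, 196687), Rational(-90669, 200048)) = Rational(-17833613651, 39346840976)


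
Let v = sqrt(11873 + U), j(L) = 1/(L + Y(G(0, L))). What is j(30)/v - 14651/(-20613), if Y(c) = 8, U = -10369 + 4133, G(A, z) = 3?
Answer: 14651/20613 + sqrt(5637)/214206 ≈ 0.71112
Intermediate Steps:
U = -6236
j(L) = 1/(8 + L) (j(L) = 1/(L + 8) = 1/(8 + L))
v = sqrt(5637) (v = sqrt(11873 - 6236) = sqrt(5637) ≈ 75.080)
j(30)/v - 14651/(-20613) = 1/((8 + 30)*(sqrt(5637))) - 14651/(-20613) = (sqrt(5637)/5637)/38 - 14651*(-1/20613) = (sqrt(5637)/5637)/38 + 14651/20613 = sqrt(5637)/214206 + 14651/20613 = 14651/20613 + sqrt(5637)/214206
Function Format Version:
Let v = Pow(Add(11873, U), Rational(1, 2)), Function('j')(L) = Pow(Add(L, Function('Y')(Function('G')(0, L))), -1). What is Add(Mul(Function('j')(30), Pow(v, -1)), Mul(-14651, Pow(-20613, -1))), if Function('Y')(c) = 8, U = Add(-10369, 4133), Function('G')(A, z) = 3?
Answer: Add(Rational(14651, 20613), Mul(Rational(1, 214206), Pow(5637, Rational(1, 2)))) ≈ 0.71112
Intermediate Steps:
U = -6236
Function('j')(L) = Pow(Add(8, L), -1) (Function('j')(L) = Pow(Add(L, 8), -1) = Pow(Add(8, L), -1))
v = Pow(5637, Rational(1, 2)) (v = Pow(Add(11873, -6236), Rational(1, 2)) = Pow(5637, Rational(1, 2)) ≈ 75.080)
Add(Mul(Function('j')(30), Pow(v, -1)), Mul(-14651, Pow(-20613, -1))) = Add(Mul(Pow(Add(8, 30), -1), Pow(Pow(5637, Rational(1, 2)), -1)), Mul(-14651, Pow(-20613, -1))) = Add(Mul(Pow(38, -1), Mul(Rational(1, 5637), Pow(5637, Rational(1, 2)))), Mul(-14651, Rational(-1, 20613))) = Add(Mul(Rational(1, 38), Mul(Rational(1, 5637), Pow(5637, Rational(1, 2)))), Rational(14651, 20613)) = Add(Mul(Rational(1, 214206), Pow(5637, Rational(1, 2))), Rational(14651, 20613)) = Add(Rational(14651, 20613), Mul(Rational(1, 214206), Pow(5637, Rational(1, 2))))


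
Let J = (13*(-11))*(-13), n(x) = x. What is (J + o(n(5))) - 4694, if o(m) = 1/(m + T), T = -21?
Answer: -45361/16 ≈ -2835.1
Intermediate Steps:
o(m) = 1/(-21 + m) (o(m) = 1/(m - 21) = 1/(-21 + m))
J = 1859 (J = -143*(-13) = 1859)
(J + o(n(5))) - 4694 = (1859 + 1/(-21 + 5)) - 4694 = (1859 + 1/(-16)) - 4694 = (1859 - 1/16) - 4694 = 29743/16 - 4694 = -45361/16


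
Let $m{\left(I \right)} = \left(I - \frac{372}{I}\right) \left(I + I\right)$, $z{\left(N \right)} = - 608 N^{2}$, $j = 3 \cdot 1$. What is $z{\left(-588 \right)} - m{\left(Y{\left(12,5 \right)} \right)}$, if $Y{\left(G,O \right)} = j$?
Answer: $-210211626$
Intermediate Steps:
$j = 3$
$Y{\left(G,O \right)} = 3$
$m{\left(I \right)} = 2 I \left(I - \frac{372}{I}\right)$ ($m{\left(I \right)} = \left(I - \frac{372}{I}\right) 2 I = 2 I \left(I - \frac{372}{I}\right)$)
$z{\left(-588 \right)} - m{\left(Y{\left(12,5 \right)} \right)} = - 608 \left(-588\right)^{2} - \left(-744 + 2 \cdot 3^{2}\right) = \left(-608\right) 345744 - \left(-744 + 2 \cdot 9\right) = -210212352 - \left(-744 + 18\right) = -210212352 - -726 = -210212352 + 726 = -210211626$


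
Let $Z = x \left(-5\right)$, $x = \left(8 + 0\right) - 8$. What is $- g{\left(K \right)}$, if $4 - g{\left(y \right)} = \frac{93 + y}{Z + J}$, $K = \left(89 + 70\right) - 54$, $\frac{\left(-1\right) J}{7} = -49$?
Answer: $- \frac{1174}{343} \approx -3.4227$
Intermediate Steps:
$J = 343$ ($J = \left(-7\right) \left(-49\right) = 343$)
$x = 0$ ($x = 8 - 8 = 0$)
$Z = 0$ ($Z = 0 \left(-5\right) = 0$)
$K = 105$ ($K = 159 - 54 = 105$)
$g{\left(y \right)} = \frac{1279}{343} - \frac{y}{343}$ ($g{\left(y \right)} = 4 - \frac{93 + y}{0 + 343} = 4 - \frac{93 + y}{343} = 4 - \left(93 + y\right) \frac{1}{343} = 4 - \left(\frac{93}{343} + \frac{y}{343}\right) = \frac{1279}{343} - \frac{y}{343}$)
$- g{\left(K \right)} = - (\frac{1279}{343} - \frac{15}{49}) = \left(-1\right) \frac{1174}{343} = - \frac{1174}{343}$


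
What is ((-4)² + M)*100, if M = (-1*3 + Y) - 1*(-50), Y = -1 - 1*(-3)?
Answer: 6500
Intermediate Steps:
Y = 2 (Y = -1 + 3 = 2)
M = 49 (M = (-1*3 + 2) - 1*(-50) = (-3 + 2) + 50 = -1 + 50 = 49)
((-4)² + M)*100 = ((-4)² + 49)*100 = (16 + 49)*100 = 65*100 = 6500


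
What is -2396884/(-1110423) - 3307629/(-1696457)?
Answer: 7739077957055/1883784871311 ≈ 4.1083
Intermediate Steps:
-2396884/(-1110423) - 3307629/(-1696457) = -2396884*(-1/1110423) - 3307629*(-1/1696457) = 2396884/1110423 + 3307629/1696457 = 7739077957055/1883784871311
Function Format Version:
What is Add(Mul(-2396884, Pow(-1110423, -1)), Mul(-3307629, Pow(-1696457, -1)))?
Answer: Rational(7739077957055, 1883784871311) ≈ 4.1083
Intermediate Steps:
Add(Mul(-2396884, Pow(-1110423, -1)), Mul(-3307629, Pow(-1696457, -1))) = Add(Mul(-2396884, Rational(-1, 1110423)), Mul(-3307629, Rational(-1, 1696457))) = Add(Rational(2396884, 1110423), Rational(3307629, 1696457)) = Rational(7739077957055, 1883784871311)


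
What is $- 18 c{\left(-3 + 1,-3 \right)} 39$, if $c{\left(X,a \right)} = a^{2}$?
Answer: $-6318$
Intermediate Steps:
$- 18 c{\left(-3 + 1,-3 \right)} 39 = - 18 \left(-3\right)^{2} \cdot 39 = \left(-18\right) 9 \cdot 39 = \left(-162\right) 39 = -6318$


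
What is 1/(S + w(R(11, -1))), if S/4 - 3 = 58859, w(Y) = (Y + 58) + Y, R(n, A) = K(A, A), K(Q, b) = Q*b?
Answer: 1/235508 ≈ 4.2461e-6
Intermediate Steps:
R(n, A) = A**2 (R(n, A) = A*A = A**2)
w(Y) = 58 + 2*Y (w(Y) = (58 + Y) + Y = 58 + 2*Y)
S = 235448 (S = 12 + 4*58859 = 12 + 235436 = 235448)
1/(S + w(R(11, -1))) = 1/(235448 + (58 + 2*(-1)**2)) = 1/(235448 + (58 + 2*1)) = 1/(235448 + (58 + 2)) = 1/(235448 + 60) = 1/235508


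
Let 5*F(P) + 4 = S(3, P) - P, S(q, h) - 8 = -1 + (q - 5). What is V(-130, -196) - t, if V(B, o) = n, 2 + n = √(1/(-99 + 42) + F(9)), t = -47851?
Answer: 47849 + I*√131385/285 ≈ 47849.0 + 1.2718*I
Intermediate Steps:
S(q, h) = 2 + q (S(q, h) = 8 + (-1 + (q - 5)) = 8 + (-1 + (-5 + q)) = 8 + (-6 + q) = 2 + q)
F(P) = ⅕ - P/5 (F(P) = -⅘ + ((2 + 3) - P)/5 = -⅘ + (5 - P)/5 = -⅘ + (1 - P/5) = ⅕ - P/5)
n = -2 + I*√131385/285 (n = -2 + √(1/(-99 + 42) + (⅕ - ⅕*9)) = -2 + √(1/(-57) + (⅕ - 9/5)) = -2 + √(-1/57 - 8/5) = -2 + √(-461/285) = -2 + I*√131385/285 ≈ -2.0 + 1.2718*I)
V(B, o) = -2 + I*√131385/285
V(-130, -196) - t = (-2 + I*√131385/285) - 1*(-47851) = (-2 + I*√131385/285) + 47851 = 47849 + I*√131385/285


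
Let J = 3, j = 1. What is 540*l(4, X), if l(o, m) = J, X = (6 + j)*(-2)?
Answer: 1620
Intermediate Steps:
X = -14 (X = (6 + 1)*(-2) = 7*(-2) = -14)
l(o, m) = 3
540*l(4, X) = 540*3 = 1620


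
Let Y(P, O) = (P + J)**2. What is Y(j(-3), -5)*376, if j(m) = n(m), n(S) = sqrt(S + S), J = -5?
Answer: 7144 - 3760*I*sqrt(6) ≈ 7144.0 - 9210.1*I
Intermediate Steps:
n(S) = sqrt(2)*sqrt(S) (n(S) = sqrt(2*S) = sqrt(2)*sqrt(S))
j(m) = sqrt(2)*sqrt(m)
Y(P, O) = (-5 + P)**2 (Y(P, O) = (P - 5)**2 = (-5 + P)**2)
Y(j(-3), -5)*376 = (-5 + sqrt(2)*sqrt(-3))**2*376 = (-5 + sqrt(2)*(I*sqrt(3)))**2*376 = (-5 + I*sqrt(6))**2*376 = 376*(-5 + I*sqrt(6))**2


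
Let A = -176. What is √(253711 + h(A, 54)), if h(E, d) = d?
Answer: √253765 ≈ 503.75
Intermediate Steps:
√(253711 + h(A, 54)) = √(253711 + 54) = √253765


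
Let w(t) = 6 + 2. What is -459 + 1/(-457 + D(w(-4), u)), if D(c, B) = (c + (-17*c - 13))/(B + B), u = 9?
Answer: -1280157/2789 ≈ -459.00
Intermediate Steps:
w(t) = 8
D(c, B) = (-13 - 16*c)/(2*B) (D(c, B) = (c + (-13 - 17*c))/((2*B)) = (-13 - 16*c)*(1/(2*B)) = (-13 - 16*c)/(2*B))
-459 + 1/(-457 + D(w(-4), u)) = -459 + 1/(-457 + (1/2)*(-13 - 16*8)/9) = -459 + 1/(-457 + (1/2)*(1/9)*(-13 - 128)) = -459 + 1/(-457 + (1/2)*(1/9)*(-141)) = -459 + 1/(-457 - 47/6) = -459 + 1/(-2789/6) = -459 - 6/2789 = -1280157/2789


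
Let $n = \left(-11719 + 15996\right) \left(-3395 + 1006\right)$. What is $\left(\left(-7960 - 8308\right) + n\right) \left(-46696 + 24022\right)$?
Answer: $232046192154$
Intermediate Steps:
$n = -10217753$ ($n = 4277 \left(-2389\right) = -10217753$)
$\left(\left(-7960 - 8308\right) + n\right) \left(-46696 + 24022\right) = \left(\left(-7960 - 8308\right) - 10217753\right) \left(-46696 + 24022\right) = \left(-16268 - 10217753\right) \left(-22674\right) = \left(-10234021\right) \left(-22674\right) = 232046192154$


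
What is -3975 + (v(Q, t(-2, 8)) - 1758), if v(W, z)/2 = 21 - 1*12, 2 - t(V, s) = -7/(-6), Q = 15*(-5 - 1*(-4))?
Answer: -5715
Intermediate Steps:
Q = -15 (Q = 15*(-5 + 4) = 15*(-1) = -15)
t(V, s) = 5/6 (t(V, s) = 2 - (-7)/(-6) = 2 - (-7)*(-1)/6 = 2 - 1*7/6 = 2 - 7/6 = 5/6)
v(W, z) = 18 (v(W, z) = 2*(21 - 1*12) = 2*(21 - 12) = 2*9 = 18)
-3975 + (v(Q, t(-2, 8)) - 1758) = -3975 + (18 - 1758) = -3975 - 1740 = -5715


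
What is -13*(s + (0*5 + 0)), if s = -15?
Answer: 195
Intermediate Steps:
-13*(s + (0*5 + 0)) = -13*(-15 + (0*5 + 0)) = -13*(-15 + (0 + 0)) = -13*(-15 + 0) = -13*(-15) = 195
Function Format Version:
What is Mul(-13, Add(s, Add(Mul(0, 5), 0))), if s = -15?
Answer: 195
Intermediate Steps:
Mul(-13, Add(s, Add(Mul(0, 5), 0))) = Mul(-13, Add(-15, Add(Mul(0, 5), 0))) = Mul(-13, Add(-15, Add(0, 0))) = Mul(-13, Add(-15, 0)) = Mul(-13, -15) = 195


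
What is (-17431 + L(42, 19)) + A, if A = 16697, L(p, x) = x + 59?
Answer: -656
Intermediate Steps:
L(p, x) = 59 + x
(-17431 + L(42, 19)) + A = (-17431 + (59 + 19)) + 16697 = (-17431 + 78) + 16697 = -17353 + 16697 = -656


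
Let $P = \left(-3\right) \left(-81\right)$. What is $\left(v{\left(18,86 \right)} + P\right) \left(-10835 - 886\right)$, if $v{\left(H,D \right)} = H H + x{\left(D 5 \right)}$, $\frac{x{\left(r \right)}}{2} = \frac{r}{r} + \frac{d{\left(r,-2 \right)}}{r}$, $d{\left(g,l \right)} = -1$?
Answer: $- \frac{1433876814}{215} \approx -6.6692 \cdot 10^{6}$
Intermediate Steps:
$P = 243$
$x{\left(r \right)} = 2 - \frac{2}{r}$ ($x{\left(r \right)} = 2 \left(\frac{r}{r} - \frac{1}{r}\right) = 2 \left(1 - \frac{1}{r}\right) = 2 - \frac{2}{r}$)
$v{\left(H,D \right)} = 2 + H^{2} - \frac{2}{5 D}$ ($v{\left(H,D \right)} = H H + \left(2 - \frac{2}{D 5}\right) = H^{2} + \left(2 - \frac{2}{5 D}\right) = 2 + H^{2} - \frac{2}{5 D}$)
$\left(v{\left(18,86 \right)} + P\right) \left(-10835 - 886\right) = \left(\left(2 + 18^{2} - \frac{2}{5 \cdot 86}\right) + 243\right) \left(-10835 - 886\right) = \left(\left(2 + 324 - \frac{1}{215}\right) + 243\right) \left(-11721\right) = \left(\frac{70089}{215} + 243\right) \left(-11721\right) = \frac{122334}{215} \left(-11721\right) = - \frac{1433876814}{215}$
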